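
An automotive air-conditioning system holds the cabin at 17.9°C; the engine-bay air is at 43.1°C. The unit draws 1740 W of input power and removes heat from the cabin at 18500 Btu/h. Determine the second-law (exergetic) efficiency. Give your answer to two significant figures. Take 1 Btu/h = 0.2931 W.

0.27

Converting, Q̇_C = 18500 Btu/h = 5422 W, so COP_actual = Q̇_C/Ẇ = 5422/1740 = 3.116.
In absolute terms T_C = 291.05 K and T_H = 316.25 K, so ΔT = 25.20 K.
COP_Carnot = T_C/ΔT = 291.05/25.20 = 11.55.
η_II = COP_actual/COP_Carnot = 3.116/11.55 = 0.2698.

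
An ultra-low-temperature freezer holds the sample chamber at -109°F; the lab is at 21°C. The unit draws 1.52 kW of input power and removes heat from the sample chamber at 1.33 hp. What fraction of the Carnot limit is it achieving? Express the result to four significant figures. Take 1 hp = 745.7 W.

0.3327

Converting, Q̇_C = 1.330 hp = 0.9918 kW, so COP_actual = Q̇_C/Ẇ = 0.9918/1.520 = 0.6525.
In absolute terms T_C = 194.82 K and T_H = 294.15 K, so ΔT = 99.33 K.
COP_Carnot = T_C/ΔT = 194.82/99.33 = 1.961.
η_II = COP_actual/COP_Carnot = 0.6525/1.961 = 0.3327.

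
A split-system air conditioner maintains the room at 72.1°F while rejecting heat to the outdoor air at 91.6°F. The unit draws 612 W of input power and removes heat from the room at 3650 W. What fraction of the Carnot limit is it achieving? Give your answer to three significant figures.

COP_actual = Q̇_C/Ẇ = 3650/612.0 = 5.964.
In absolute terms T_C = 295.43 K and T_H = 306.26 K, so ΔT = 10.83 K.
COP_Carnot = T_C/ΔT = 295.43/10.83 = 27.27.
η_II = COP_actual/COP_Carnot = 5.964/27.27 = 0.2187.

0.219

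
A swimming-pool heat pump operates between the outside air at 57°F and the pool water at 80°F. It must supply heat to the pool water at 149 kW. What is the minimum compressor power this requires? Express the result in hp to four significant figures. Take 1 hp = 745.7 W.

8.516 hp

In absolute terms T_C = 287.04 K and T_H = 299.82 K, so ΔT = 12.78 K.
COP_Carnot = T_H/ΔT = 299.82/12.78 = 23.46.
Ẇ_min = Q̇/COP_Carnot = 149.0/23.46 = 6.350 kW = 8.516 hp.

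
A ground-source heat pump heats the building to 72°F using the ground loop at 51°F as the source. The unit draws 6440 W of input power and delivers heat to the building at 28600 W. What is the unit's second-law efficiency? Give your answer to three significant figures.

0.175

COP_actual = Q̇_H/Ẇ = 28600/6440 = 4.441.
In absolute terms T_C = 283.71 K and T_H = 295.37 K, so ΔT = 11.67 K.
COP_Carnot = T_H/ΔT = 295.37/11.67 = 25.32.
η_II = COP_actual/COP_Carnot = 4.441/25.32 = 0.1754.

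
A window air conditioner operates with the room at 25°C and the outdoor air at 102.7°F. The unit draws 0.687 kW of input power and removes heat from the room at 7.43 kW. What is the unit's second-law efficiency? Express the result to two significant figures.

COP_actual = Q̇_C/Ẇ = 7.430/0.6870 = 10.82.
In absolute terms T_C = 298.15 K and T_H = 312.43 K, so ΔT = 14.28 K.
COP_Carnot = T_C/ΔT = 298.15/14.28 = 20.88.
η_II = COP_actual/COP_Carnot = 10.82/20.88 = 0.5179.

0.52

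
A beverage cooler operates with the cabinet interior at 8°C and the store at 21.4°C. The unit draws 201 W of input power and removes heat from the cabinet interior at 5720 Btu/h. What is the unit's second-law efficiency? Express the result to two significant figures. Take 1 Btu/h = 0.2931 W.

0.40

Converting, Q̇_C = 5720 Btu/h = 1677 W, so COP_actual = Q̇_C/Ẇ = 1677/201.0 = 8.341.
In absolute terms T_C = 281.15 K and T_H = 294.55 K, so ΔT = 13.40 K.
COP_Carnot = T_C/ΔT = 281.15/13.40 = 20.98.
η_II = COP_actual/COP_Carnot = 8.341/20.98 = 0.3975.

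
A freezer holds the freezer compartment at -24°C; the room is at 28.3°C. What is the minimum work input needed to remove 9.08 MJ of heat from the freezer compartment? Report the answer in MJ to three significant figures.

1.91 MJ

In absolute terms T_C = 249.15 K and T_H = 301.45 K, so ΔT = 52.30 K.
The reversible limit is COP_R = T_C/ΔT = 4.764, so W_min = Q_C/COP = Q_C·ΔT/T_C.
W_min = 9.080 × 52.30/249.15 = 1.906 MJ.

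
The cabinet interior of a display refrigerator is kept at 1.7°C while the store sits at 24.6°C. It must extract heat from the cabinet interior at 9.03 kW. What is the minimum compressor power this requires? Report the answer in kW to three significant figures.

0.752 kW

In absolute terms T_C = 274.85 K and T_H = 297.75 K, so ΔT = 22.90 K.
COP_Carnot = T_C/ΔT = 274.85/22.90 = 12.00.
Ẇ_min = Q̇/COP_Carnot = 9.030/12.00 = 0.7524 kW.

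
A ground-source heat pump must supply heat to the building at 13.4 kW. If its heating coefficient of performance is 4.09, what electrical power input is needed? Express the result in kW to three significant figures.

Ẇ = Q̇_H/COP_HP = 13.40/4.09 = 3.276 kW.

3.28 kW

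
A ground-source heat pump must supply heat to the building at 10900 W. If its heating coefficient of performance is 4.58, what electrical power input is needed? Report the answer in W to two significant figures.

Ẇ = Q̇_H/COP_HP = 10900/4.58 = 2380 W.

2400 W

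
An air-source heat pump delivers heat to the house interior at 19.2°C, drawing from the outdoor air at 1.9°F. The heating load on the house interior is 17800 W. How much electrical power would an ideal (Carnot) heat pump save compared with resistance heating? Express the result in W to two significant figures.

16000 W

In absolute terms T_C = 256.43 K and T_H = 292.35 K, so ΔT = 35.92 K.
COP_Carnot = T_H/ΔT = 292.35/35.92 = 8.138.
Resistance heating needs Ẇ_res = Q̇_H = 17800 W; the reversible heat pump needs only Ẇ_hp = Q̇_H/COP = 2187 W.
Saving = 17800 − 2187 = 15610 W.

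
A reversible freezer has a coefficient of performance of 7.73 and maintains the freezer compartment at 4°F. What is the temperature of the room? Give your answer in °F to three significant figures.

COP_R = T_C/(T_H − T_C) gives T_H − T_C = T_C/COP.
With T_C = 257.59 K, T_H = 257.59 × (1 + 1/7.73) = 290.92 K.
Converting, 290.92 K = 63.98°F.

64.0 °F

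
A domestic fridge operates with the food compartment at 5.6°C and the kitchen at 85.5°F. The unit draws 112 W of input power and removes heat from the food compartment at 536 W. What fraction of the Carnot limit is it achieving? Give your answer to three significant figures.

COP_actual = Q̇_C/Ẇ = 536.0/112.0 = 4.786.
In absolute terms T_C = 278.75 K and T_H = 302.87 K, so ΔT = 24.12 K.
COP_Carnot = T_C/ΔT = 278.75/24.12 = 11.56.
η_II = COP_actual/COP_Carnot = 4.786/11.56 = 0.4141.

0.414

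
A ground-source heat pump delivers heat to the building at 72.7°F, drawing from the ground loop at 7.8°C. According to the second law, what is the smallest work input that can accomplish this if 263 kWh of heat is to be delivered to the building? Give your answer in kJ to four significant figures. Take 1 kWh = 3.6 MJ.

47410 kJ

In absolute terms T_C = 280.95 K and T_H = 295.76 K, so ΔT = 14.81 K.
The reversible limit is COP_HP = T_H/ΔT = 19.97, so W_min = Q_H/COP = Q_H·ΔT/T_H.
W_min = 263.0 × 14.81/295.76 = 13.17 kWh = 47410 kJ.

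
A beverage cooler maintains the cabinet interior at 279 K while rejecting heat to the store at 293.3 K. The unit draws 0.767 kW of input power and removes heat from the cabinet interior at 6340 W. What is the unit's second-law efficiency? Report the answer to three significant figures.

0.424

Converting, Q̇_C = 6340 W = 6.340 kW, so COP_actual = Q̇_C/Ẇ = 6.340/0.7670 = 8.266.
The reservoir spacing is ΔT = 293.3 − 279 = 14.30 K.
COP_Carnot = T_C/ΔT = 279.00/14.30 = 19.51.
η_II = COP_actual/COP_Carnot = 8.266/19.51 = 0.4237.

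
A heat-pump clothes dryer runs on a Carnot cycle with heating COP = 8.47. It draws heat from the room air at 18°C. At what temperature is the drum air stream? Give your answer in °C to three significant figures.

COP_HP = T_H/(T_H − T_C) rearranges to T_H = COP·T_C/(COP − 1).
With T_C = 291.15 K, T_H = 8.47 × 291.15/7.470 = 330.13 K.
Converting, 330.13 K = 56.98°C.

57.0 °C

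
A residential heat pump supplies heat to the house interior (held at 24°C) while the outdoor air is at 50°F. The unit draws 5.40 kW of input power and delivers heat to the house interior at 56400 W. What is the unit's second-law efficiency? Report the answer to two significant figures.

0.49

Converting, Q̇_H = 56400 W = 56.40 kW, so COP_actual = Q̇_H/Ẇ = 56.40/5.400 = 10.44.
In absolute terms T_C = 283.15 K and T_H = 297.15 K, so ΔT = 14.00 K.
COP_Carnot = T_H/ΔT = 297.15/14.00 = 21.23.
η_II = COP_actual/COP_Carnot = 10.44/21.23 = 0.4921.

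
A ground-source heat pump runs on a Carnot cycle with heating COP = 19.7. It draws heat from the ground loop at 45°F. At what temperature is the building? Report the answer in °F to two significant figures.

COP_HP = T_H/(T_H − T_C) rearranges to T_H = COP·T_C/(COP − 1).
With T_C = 280.37 K, T_H = 19.7 × 280.37/18.70 = 295.37 K.
Converting, 295.37 K = 71.99°F.

72 °F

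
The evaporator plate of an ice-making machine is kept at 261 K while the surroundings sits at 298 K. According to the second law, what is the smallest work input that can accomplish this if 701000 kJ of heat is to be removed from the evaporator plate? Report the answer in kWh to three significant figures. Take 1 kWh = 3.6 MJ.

The reservoir spacing is ΔT = 298 − 261 = 37.00 K.
The reversible limit is COP_R = T_C/ΔT = 7.054, so W_min = Q_C/COP = Q_C·ΔT/T_C.
W_min = 701000 × 37.00/261.00 = 99380 kJ = 27.60 kWh.

27.6 kWh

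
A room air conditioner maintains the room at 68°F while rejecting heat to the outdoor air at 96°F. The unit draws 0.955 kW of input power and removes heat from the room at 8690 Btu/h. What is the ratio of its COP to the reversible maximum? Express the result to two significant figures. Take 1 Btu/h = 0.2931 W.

Converting, Q̇_C = 8690 Btu/h = 2.547 kW, so COP_actual = Q̇_C/Ẇ = 2.547/0.9550 = 2.667.
In absolute terms T_C = 293.15 K and T_H = 308.71 K, so ΔT = 15.56 K.
COP_Carnot = T_C/ΔT = 293.15/15.56 = 18.85.
η_II = COP_actual/COP_Carnot = 2.667/18.85 = 0.1415.

0.14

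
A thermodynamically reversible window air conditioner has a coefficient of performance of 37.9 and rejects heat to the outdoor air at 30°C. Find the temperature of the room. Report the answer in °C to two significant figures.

For a Carnot refrigerator COP_R = T_C/(T_H − T_C), so T_C = COP·T_H/(1 + COP).
With T_H = 303.15 K, T_C = 37.9 × 303.15/38.90 = 295.36 K.
Converting, 295.36 K = 22.21°C.

22 °C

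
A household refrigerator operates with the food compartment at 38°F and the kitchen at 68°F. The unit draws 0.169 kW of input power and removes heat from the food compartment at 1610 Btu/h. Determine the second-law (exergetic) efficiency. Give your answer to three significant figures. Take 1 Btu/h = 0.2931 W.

0.168

Converting, Q̇_C = 1610 Btu/h = 0.4719 kW, so COP_actual = Q̇_C/Ẇ = 0.4719/0.1690 = 2.792.
In absolute terms T_C = 276.48 K and T_H = 293.15 K, so ΔT = 16.67 K.
COP_Carnot = T_C/ΔT = 276.48/16.67 = 16.59.
η_II = COP_actual/COP_Carnot = 2.792/16.59 = 0.1683.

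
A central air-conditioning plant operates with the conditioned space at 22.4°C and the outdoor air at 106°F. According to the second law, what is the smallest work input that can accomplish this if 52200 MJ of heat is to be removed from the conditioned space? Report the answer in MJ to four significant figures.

3305 MJ

In absolute terms T_C = 295.55 K and T_H = 314.26 K, so ΔT = 18.71 K.
The reversible limit is COP_R = T_C/ΔT = 15.80, so W_min = Q_C/COP = Q_C·ΔT/T_C.
W_min = 52200 × 18.71/295.55 = 3305 MJ.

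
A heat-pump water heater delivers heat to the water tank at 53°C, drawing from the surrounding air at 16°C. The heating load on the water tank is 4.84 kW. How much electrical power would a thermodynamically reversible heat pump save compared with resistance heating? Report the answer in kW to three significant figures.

In absolute terms T_C = 289.15 K and T_H = 326.15 K, so ΔT = 37.00 K.
COP_Carnot = T_H/ΔT = 326.15/37.00 = 8.815.
Resistance heating needs Ẇ_res = Q̇_H = 4.840 kW; the reversible heat pump needs only Ẇ_hp = Q̇_H/COP = 0.5491 kW.
Saving = 4.840 − 0.5491 = 4.291 kW.

4.29 kW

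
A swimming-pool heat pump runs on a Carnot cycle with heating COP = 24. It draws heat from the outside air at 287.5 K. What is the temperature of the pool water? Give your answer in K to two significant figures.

COP_HP = T_H/(T_H − T_C) rearranges to T_H = COP·T_C/(COP − 1).
With T_C = 287.50 K, T_H = 24 × 287.50/23.00 = 300.00 K.

300 K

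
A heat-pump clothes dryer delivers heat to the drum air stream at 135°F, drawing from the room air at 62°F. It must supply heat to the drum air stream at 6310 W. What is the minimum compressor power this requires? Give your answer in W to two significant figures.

770 W

In absolute terms T_C = 289.82 K and T_H = 330.37 K, so ΔT = 40.56 K.
COP_Carnot = T_H/ΔT = 330.37/40.56 = 8.146.
Ẇ_min = Q̇/COP_Carnot = 6310/8.146 = 774.6 W.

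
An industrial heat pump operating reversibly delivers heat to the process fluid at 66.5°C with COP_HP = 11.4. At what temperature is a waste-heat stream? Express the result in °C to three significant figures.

36.7 °C

COP_HP = T_H/(T_H − T_C) gives T_H − T_C = T_H/COP.
With T_H = 339.65 K, T_C = 339.65 × (1 − 1/11.4) = 309.86 K.
Converting, 309.86 K = 36.71°C.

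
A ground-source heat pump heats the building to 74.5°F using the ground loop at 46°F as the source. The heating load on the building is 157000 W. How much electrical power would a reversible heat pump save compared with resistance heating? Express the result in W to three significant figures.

In absolute terms T_C = 280.93 K and T_H = 296.76 K, so ΔT = 15.83 K.
COP_Carnot = T_H/ΔT = 296.76/15.83 = 18.74.
Resistance heating needs Ẇ_res = Q̇_H = 157000 W; the reversible heat pump needs only Ẇ_hp = Q̇_H/COP = 8377 W.
Saving = 157000 − 8377 = 148600 W.

149000 W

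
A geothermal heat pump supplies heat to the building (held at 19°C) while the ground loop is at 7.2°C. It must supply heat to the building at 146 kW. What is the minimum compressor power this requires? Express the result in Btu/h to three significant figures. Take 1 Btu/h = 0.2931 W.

20100 Btu/h

In absolute terms T_C = 280.35 K and T_H = 292.15 K, so ΔT = 11.80 K.
COP_Carnot = T_H/ΔT = 292.15/11.80 = 24.76.
Ẇ_min = Q̇/COP_Carnot = 146.0/24.76 = 5.897 kW = 20120 Btu/h.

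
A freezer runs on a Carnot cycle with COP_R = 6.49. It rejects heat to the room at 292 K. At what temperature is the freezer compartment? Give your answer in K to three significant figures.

253 K

For a Carnot refrigerator COP_R = T_C/(T_H − T_C), so T_C = COP·T_H/(1 + COP).
With T_H = 292.00 K, T_C = 6.49 × 292.00/7.490 = 253.01 K.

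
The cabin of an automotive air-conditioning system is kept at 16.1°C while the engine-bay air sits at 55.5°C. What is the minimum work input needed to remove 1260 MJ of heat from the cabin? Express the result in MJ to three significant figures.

172 MJ

In absolute terms T_C = 289.25 K and T_H = 328.65 K, so ΔT = 39.40 K.
The reversible limit is COP_R = T_C/ΔT = 7.341, so W_min = Q_C/COP = Q_C·ΔT/T_C.
W_min = 1260 × 39.40/289.25 = 171.6 MJ.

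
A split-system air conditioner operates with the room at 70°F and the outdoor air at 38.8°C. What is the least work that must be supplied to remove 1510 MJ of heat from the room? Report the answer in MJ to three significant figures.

90.8 MJ

In absolute terms T_C = 294.26 K and T_H = 311.95 K, so ΔT = 17.69 K.
The reversible limit is COP_R = T_C/ΔT = 16.64, so W_min = Q_C/COP = Q_C·ΔT/T_C.
W_min = 1510 × 17.69/294.26 = 90.77 MJ.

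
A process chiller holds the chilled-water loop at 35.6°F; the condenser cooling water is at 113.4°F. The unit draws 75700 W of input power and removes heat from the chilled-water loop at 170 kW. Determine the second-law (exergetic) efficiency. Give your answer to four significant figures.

Converting, Q̇_C = 170.0 kW = 170000 W, so COP_actual = Q̇_C/Ẇ = 170000/75700 = 2.246.
In absolute terms T_C = 275.15 K and T_H = 318.37 K, so ΔT = 43.22 K.
COP_Carnot = T_C/ΔT = 275.15/43.22 = 6.366.
η_II = COP_actual/COP_Carnot = 2.246/6.366 = 0.3528.

0.3528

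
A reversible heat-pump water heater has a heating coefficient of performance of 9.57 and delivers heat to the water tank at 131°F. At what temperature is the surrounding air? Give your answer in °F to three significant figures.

COP_HP = T_H/(T_H − T_C) gives T_H − T_C = T_H/COP.
With T_H = 328.15 K, T_C = 328.15 × (1 − 1/9.57) = 293.86 K.
Converting, 293.86 K = 69.28°F.

69.3 °F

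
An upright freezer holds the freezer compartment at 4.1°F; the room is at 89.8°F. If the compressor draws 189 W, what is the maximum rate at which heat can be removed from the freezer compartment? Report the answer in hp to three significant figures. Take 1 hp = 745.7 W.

1.37 hp

In absolute terms T_C = 257.65 K and T_H = 305.26 K, so ΔT = 47.61 K.
COP_Carnot = T_C/ΔT = 257.65/47.61 = 5.412.
Q̇_max = COP_Carnot × Ẇ = 5.412 × 189.0 W = 1023 W = 1.372 hp.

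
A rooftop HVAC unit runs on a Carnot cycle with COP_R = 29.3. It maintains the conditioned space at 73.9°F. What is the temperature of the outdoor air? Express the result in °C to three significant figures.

COP_R = T_C/(T_H − T_C) gives T_H − T_C = T_C/COP.
With T_C = 296.43 K, T_H = 296.43 × (1 + 1/29.3) = 306.54 K.
Converting, 306.54 K = 33.39°C.

33.4 °C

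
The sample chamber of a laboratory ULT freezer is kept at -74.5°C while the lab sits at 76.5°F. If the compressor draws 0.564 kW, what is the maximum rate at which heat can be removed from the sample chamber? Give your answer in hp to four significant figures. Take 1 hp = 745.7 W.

In absolute terms T_C = 198.65 K and T_H = 297.87 K, so ΔT = 99.22 K.
COP_Carnot = T_C/ΔT = 198.65/99.22 = 2.002.
Q̇_max = COP_Carnot × Ẇ = 2.002 × 0.5640 kW = 1.129 kW = 1.514 hp.

1.514 hp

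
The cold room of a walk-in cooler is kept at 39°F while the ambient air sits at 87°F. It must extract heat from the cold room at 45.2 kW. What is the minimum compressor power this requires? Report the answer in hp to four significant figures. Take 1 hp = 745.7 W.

In absolute terms T_C = 277.04 K and T_H = 303.71 K, so ΔT = 26.67 K.
COP_Carnot = T_C/ΔT = 277.04/26.67 = 10.39.
Ẇ_min = Q̇/COP_Carnot = 45.20/10.39 = 4.351 kW = 5.834 hp.

5.834 hp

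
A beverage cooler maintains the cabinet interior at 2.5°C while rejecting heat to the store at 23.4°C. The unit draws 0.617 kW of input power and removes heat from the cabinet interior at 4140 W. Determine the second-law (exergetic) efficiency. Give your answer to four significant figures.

Converting, Q̇_C = 4140 W = 4.140 kW, so COP_actual = Q̇_C/Ẇ = 4.140/0.6170 = 6.710.
In absolute terms T_C = 275.65 K and T_H = 296.55 K, so ΔT = 20.90 K.
COP_Carnot = T_C/ΔT = 275.65/20.90 = 13.19.
η_II = COP_actual/COP_Carnot = 6.710/13.19 = 0.5087.

0.5087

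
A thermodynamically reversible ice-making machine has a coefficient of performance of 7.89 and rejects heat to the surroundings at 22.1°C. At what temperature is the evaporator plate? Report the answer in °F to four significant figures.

12.00 °F

For a Carnot refrigerator COP_R = T_C/(T_H − T_C), so T_C = COP·T_H/(1 + COP).
With T_H = 295.25 K, T_C = 7.89 × 295.25/8.890 = 262.04 K.
Converting, 262.04 K = 12.00°F.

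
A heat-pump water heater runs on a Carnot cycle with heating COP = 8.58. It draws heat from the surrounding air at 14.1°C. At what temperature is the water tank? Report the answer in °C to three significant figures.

52.0 °C

COP_HP = T_H/(T_H − T_C) rearranges to T_H = COP·T_C/(COP − 1).
With T_C = 287.25 K, T_H = 8.58 × 287.25/7.580 = 325.15 K.
Converting, 325.15 K = 52.00°C.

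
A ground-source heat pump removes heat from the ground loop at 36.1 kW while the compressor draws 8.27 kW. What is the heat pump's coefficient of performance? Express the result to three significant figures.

The first law gives Q̇_H = Q̇_C + Ẇ, so the three rates are Q̇_C = 36.10, Q̇_H = 44.37, Ẇ = 8.270 kW.
COP_HP = Q̇_H/Ẇ = 44.37/8.270 = 5.365.

5.37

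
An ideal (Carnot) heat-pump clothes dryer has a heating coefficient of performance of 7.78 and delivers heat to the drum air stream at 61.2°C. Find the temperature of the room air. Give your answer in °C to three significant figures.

18.2 °C

COP_HP = T_H/(T_H − T_C) gives T_H − T_C = T_H/COP.
With T_H = 334.35 K, T_C = 334.35 × (1 − 1/7.78) = 291.37 K.
Converting, 291.37 K = 18.22°C.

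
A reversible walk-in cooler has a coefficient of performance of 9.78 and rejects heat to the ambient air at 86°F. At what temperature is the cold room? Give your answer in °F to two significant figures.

For a Carnot refrigerator COP_R = T_C/(T_H − T_C), so T_C = COP·T_H/(1 + COP).
With T_H = 303.15 K, T_C = 9.78 × 303.15/10.78 = 275.03 K.
Converting, 275.03 K = 35.38°F.

35 °F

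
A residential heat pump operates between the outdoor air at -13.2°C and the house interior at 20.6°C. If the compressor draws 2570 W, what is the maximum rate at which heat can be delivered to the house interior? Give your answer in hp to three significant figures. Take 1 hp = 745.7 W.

30.0 hp

In absolute terms T_C = 259.95 K and T_H = 293.75 K, so ΔT = 33.80 K.
COP_Carnot = T_H/ΔT = 293.75/33.80 = 8.691.
Q̇_max = COP_Carnot × Ẇ = 8.691 × 2570 W = 22340 W = 29.95 hp.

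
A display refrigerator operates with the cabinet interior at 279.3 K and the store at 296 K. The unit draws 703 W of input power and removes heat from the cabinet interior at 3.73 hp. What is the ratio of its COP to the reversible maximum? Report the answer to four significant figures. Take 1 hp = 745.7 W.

Converting, Q̇_C = 3.730 hp = 2781 W, so COP_actual = Q̇_C/Ẇ = 2781/703.0 = 3.957.
The reservoir spacing is ΔT = 296 − 279.3 = 16.70 K.
COP_Carnot = T_C/ΔT = 279.30/16.70 = 16.72.
η_II = COP_actual/COP_Carnot = 3.957/16.72 = 0.2366.

0.2366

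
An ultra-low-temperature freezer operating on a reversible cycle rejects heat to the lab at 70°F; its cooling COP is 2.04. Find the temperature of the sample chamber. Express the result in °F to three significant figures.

For a Carnot refrigerator COP_R = T_C/(T_H − T_C), so T_C = COP·T_H/(1 + COP).
With T_H = 294.26 K, T_C = 2.04 × 294.26/3.040 = 197.46 K.
Converting, 197.46 K = -104.23°F.

-104 °F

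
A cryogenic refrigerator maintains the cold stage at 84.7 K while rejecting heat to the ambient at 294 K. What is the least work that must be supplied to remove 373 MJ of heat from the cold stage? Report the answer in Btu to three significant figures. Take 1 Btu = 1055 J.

874000 Btu

The reservoir spacing is ΔT = 294 − 84.7 = 209.3 K.
The reversible limit is COP_R = T_C/ΔT = 0.4047, so W_min = Q_C/COP = Q_C·ΔT/T_C.
W_min = 373.0 × 209.3/84.70 = 921.7 MJ = 873700 Btu.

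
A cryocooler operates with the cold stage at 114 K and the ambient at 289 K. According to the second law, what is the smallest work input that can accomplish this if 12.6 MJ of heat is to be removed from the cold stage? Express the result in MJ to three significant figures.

19.3 MJ

The reservoir spacing is ΔT = 289 − 114 = 175.0 K.
The reversible limit is COP_R = T_C/ΔT = 0.6514, so W_min = Q_C/COP = Q_C·ΔT/T_C.
W_min = 12.60 × 175.0/114.00 = 19.34 MJ.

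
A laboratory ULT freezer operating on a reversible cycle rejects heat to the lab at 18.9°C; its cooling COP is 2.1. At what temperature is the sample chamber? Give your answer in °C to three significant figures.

For a Carnot refrigerator COP_R = T_C/(T_H − T_C), so T_C = COP·T_H/(1 + COP).
With T_H = 292.05 K, T_C = 2.1 × 292.05/3.100 = 197.84 K.
Converting, 197.84 K = -75.31°C.

-75.3 °C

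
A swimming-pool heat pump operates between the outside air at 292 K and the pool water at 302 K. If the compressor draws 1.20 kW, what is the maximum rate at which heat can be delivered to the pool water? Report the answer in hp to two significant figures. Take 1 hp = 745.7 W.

49 hp

The reservoir spacing is ΔT = 302 − 292 = 10.00 K.
COP_Carnot = T_H/ΔT = 302.00/10.00 = 30.20.
Q̇_max = COP_Carnot × Ẇ = 30.20 × 1.200 kW = 36.24 kW = 48.60 hp.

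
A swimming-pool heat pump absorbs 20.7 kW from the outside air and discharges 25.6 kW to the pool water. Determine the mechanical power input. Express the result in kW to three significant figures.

4.90 kW

For a cyclic device the first law requires Q̇_H = Q̇_C + Ẇ.
Ẇ = Q̇_H − Q̇_C = 4.900 kW.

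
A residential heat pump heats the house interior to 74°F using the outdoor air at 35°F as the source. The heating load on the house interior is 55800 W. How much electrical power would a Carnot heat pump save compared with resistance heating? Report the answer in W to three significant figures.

In absolute terms T_C = 274.82 K and T_H = 296.48 K, so ΔT = 21.67 K.
COP_Carnot = T_H/ΔT = 296.48/21.67 = 13.68.
Resistance heating needs Ẇ_res = Q̇_H = 55800 W; the reversible heat pump needs only Ẇ_hp = Q̇_H/COP = 4078 W.
Saving = 55800 − 4078 = 51720 W.

51700 W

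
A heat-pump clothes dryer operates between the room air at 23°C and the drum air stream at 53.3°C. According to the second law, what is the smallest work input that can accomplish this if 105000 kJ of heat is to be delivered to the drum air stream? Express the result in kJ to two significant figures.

In absolute terms T_C = 296.15 K and T_H = 326.45 K, so ΔT = 30.30 K.
The reversible limit is COP_HP = T_H/ΔT = 10.77, so W_min = Q_H/COP = Q_H·ΔT/T_H.
W_min = 105000 × 30.30/326.45 = 9746 kJ.

9700 kJ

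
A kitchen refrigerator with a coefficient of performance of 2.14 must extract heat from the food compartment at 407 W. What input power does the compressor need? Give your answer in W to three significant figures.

190 W

Ẇ = Q̇_C/COP = 407.0/2.14 = 190.2 W.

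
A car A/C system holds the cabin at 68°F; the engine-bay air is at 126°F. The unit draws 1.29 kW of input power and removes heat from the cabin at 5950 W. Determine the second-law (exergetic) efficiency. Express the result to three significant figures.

0.507

Converting, Q̇_C = 5950 W = 5.950 kW, so COP_actual = Q̇_C/Ẇ = 5.950/1.290 = 4.612.
In absolute terms T_C = 293.15 K and T_H = 325.37 K, so ΔT = 32.22 K.
COP_Carnot = T_C/ΔT = 293.15/32.22 = 9.098.
η_II = COP_actual/COP_Carnot = 4.612/9.098 = 0.5070.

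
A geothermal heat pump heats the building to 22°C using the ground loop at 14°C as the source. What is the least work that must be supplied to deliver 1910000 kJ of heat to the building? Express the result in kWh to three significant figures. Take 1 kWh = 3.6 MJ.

14.4 kWh

In absolute terms T_C = 287.15 K and T_H = 295.15 K, so ΔT = 8.000 K.
The reversible limit is COP_HP = T_H/ΔT = 36.89, so W_min = Q_H/COP = Q_H·ΔT/T_H.
W_min = 1910000 × 8.000/295.15 = 51770 kJ = 14.38 kWh.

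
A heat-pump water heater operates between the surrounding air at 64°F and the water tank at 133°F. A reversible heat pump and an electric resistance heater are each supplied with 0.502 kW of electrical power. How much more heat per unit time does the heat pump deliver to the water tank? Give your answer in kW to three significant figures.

In absolute terms T_C = 290.93 K and T_H = 329.26 K, so ΔT = 38.33 K.
COP_Carnot = T_H/ΔT = 329.26/38.33 = 8.589.
The heat pump delivers Q̇_H = COP × Ẇ = 4.312 kW; the resistance heater delivers Ẇ = 0.5020 kW.
Extra = (COP − 1)·Ẇ = 3.810 kW.

3.81 kW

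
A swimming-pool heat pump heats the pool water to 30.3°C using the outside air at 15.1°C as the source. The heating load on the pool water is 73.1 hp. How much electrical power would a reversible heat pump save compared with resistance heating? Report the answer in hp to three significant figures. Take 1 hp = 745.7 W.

In absolute terms T_C = 288.25 K and T_H = 303.45 K, so ΔT = 15.20 K.
COP_Carnot = T_H/ΔT = 303.45/15.20 = 19.96.
Resistance heating needs Ẇ_res = Q̇_H = 73.10 hp; the reversible heat pump needs only Ẇ_hp = Q̇_H/COP = 3.662 hp.
Saving = 73.10 − 3.662 = 69.44 hp.

69.4 hp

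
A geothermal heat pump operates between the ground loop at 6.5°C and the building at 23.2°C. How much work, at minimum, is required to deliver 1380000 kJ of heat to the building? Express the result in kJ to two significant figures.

In absolute terms T_C = 279.65 K and T_H = 296.35 K, so ΔT = 16.70 K.
The reversible limit is COP_HP = T_H/ΔT = 17.75, so W_min = Q_H/COP = Q_H·ΔT/T_H.
W_min = 1380000 × 16.70/296.35 = 77770 kJ.

78000 kJ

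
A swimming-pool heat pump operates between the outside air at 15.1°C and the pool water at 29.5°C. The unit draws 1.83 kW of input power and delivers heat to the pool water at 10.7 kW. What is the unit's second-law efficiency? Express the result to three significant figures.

0.278

COP_actual = Q̇_H/Ẇ = 10.70/1.830 = 5.847.
In absolute terms T_C = 288.25 K and T_H = 302.65 K, so ΔT = 14.40 K.
COP_Carnot = T_H/ΔT = 302.65/14.40 = 21.02.
η_II = COP_actual/COP_Carnot = 5.847/21.02 = 0.2782.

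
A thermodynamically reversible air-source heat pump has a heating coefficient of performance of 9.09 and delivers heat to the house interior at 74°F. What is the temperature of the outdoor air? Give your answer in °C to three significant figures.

-9.28 °C

COP_HP = T_H/(T_H − T_C) gives T_H − T_C = T_H/COP.
With T_H = 296.48 K, T_C = 296.48 × (1 − 1/9.09) = 263.87 K.
Converting, 263.87 K = -9.28°C.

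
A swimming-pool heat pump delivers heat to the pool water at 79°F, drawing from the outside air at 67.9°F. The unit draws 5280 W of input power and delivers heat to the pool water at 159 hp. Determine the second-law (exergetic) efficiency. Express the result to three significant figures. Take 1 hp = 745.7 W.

0.463

Converting, Q̇_H = 159.0 hp = 118600 W, so COP_actual = Q̇_H/Ẇ = 118600/5280 = 22.46.
In absolute terms T_C = 293.09 K and T_H = 299.26 K, so ΔT = 6.167 K.
COP_Carnot = T_H/ΔT = 299.26/6.167 = 48.53.
η_II = COP_actual/COP_Carnot = 22.46/48.53 = 0.4627.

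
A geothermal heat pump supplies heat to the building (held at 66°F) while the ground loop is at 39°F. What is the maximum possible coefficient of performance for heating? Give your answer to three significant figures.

In absolute terms T_C = 277.04 K and T_H = 292.04 K, so ΔT = 15.00 K.
For a reversible cycle, COP_Carnot = T_H/ΔT = 292.04/15.00 = 19.47.

19.5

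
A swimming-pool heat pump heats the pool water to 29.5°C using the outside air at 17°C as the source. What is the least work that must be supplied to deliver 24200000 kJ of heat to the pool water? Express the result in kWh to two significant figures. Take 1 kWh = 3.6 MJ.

In absolute terms T_C = 290.15 K and T_H = 302.65 K, so ΔT = 12.50 K.
The reversible limit is COP_HP = T_H/ΔT = 24.21, so W_min = Q_H/COP = Q_H·ΔT/T_H.
W_min = 24200000 × 12.50/302.65 = 999500 kJ = 277.6 kWh.

280 kWh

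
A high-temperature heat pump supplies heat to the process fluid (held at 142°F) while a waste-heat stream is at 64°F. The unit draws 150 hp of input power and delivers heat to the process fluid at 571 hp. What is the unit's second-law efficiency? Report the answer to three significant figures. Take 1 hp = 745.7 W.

0.493

COP_actual = Q̇_H/Ẇ = 571.0/150.0 = 3.807.
In absolute terms T_C = 290.93 K and T_H = 334.26 K, so ΔT = 43.33 K.
COP_Carnot = T_H/ΔT = 334.26/43.33 = 7.714.
η_II = COP_actual/COP_Carnot = 3.807/7.714 = 0.4935.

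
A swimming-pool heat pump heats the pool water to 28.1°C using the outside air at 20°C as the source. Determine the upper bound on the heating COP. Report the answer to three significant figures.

37.2

In absolute terms T_C = 293.15 K and T_H = 301.25 K, so ΔT = 8.100 K.
For a reversible cycle, COP_Carnot = T_H/ΔT = 301.25/8.100 = 37.19.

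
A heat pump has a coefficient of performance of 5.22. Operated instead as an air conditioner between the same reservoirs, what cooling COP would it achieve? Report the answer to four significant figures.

Since Q_H = Q_C + W for any cycle, COP_R = Q_C/W = Q_H/W − 1.
COP_R = 5.22 − 1 = 4.22.

4.220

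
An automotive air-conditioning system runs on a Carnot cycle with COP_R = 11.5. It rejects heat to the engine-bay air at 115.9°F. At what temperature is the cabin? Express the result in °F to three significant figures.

For a Carnot refrigerator COP_R = T_C/(T_H − T_C), so T_C = COP·T_H/(1 + COP).
With T_H = 319.76 K, T_C = 11.5 × 319.76/12.50 = 294.18 K.
Converting, 294.18 K = 69.85°F.

69.9 °F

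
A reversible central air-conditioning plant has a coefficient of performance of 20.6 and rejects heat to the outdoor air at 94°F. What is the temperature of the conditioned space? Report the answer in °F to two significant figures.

68 °F

For a Carnot refrigerator COP_R = T_C/(T_H − T_C), so T_C = COP·T_H/(1 + COP).
With T_H = 307.59 K, T_C = 20.6 × 307.59/21.60 = 293.35 K.
Converting, 293.35 K = 68.37°F.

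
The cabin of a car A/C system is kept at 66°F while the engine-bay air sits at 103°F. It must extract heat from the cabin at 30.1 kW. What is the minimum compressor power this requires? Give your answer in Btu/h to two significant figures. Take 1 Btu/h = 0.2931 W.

In absolute terms T_C = 292.04 K and T_H = 312.59 K, so ΔT = 20.56 K.
COP_Carnot = T_C/ΔT = 292.04/20.56 = 14.21.
Ẇ_min = Q̇/COP_Carnot = 30.10/14.21 = 2.119 kW = 7228 Btu/h.

7200 Btu/h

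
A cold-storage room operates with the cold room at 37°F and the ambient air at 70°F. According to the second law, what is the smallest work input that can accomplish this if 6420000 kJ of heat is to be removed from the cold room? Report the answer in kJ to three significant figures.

In absolute terms T_C = 275.93 K and T_H = 294.26 K, so ΔT = 18.33 K.
The reversible limit is COP_R = T_C/ΔT = 15.05, so W_min = Q_C/COP = Q_C·ΔT/T_C.
W_min = 6420000 × 18.33/275.93 = 426600 kJ.

427000 kJ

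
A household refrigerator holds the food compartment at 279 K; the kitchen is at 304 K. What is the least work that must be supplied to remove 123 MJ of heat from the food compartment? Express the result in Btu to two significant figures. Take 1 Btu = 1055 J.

10000 Btu

The reservoir spacing is ΔT = 304 − 279 = 25.00 K.
The reversible limit is COP_R = T_C/ΔT = 11.16, so W_min = Q_C/COP = Q_C·ΔT/T_C.
W_min = 123.0 × 25.00/279.00 = 11.02 MJ = 10450 Btu.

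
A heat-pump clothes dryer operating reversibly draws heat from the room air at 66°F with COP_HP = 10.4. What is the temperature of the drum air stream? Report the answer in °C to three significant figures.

50.0 °C

COP_HP = T_H/(T_H − T_C) rearranges to T_H = COP·T_C/(COP − 1).
With T_C = 292.04 K, T_H = 10.4 × 292.04/9.400 = 323.11 K.
Converting, 323.11 K = 49.96°C.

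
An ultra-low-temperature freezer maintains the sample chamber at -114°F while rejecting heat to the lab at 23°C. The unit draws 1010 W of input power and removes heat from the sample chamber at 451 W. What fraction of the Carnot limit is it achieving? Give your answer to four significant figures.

0.2421

COP_actual = Q̇_C/Ẇ = 451.0/1010 = 0.4465.
In absolute terms T_C = 192.04 K and T_H = 296.15 K, so ΔT = 104.1 K.
COP_Carnot = T_C/ΔT = 192.04/104.1 = 1.845.
η_II = COP_actual/COP_Carnot = 0.4465/1.845 = 0.2421.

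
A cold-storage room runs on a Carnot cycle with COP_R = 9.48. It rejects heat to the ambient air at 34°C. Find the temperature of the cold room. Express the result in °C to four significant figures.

4.692 °C

For a Carnot refrigerator COP_R = T_C/(T_H − T_C), so T_C = COP·T_H/(1 + COP).
With T_H = 307.15 K, T_C = 9.48 × 307.15/10.48 = 277.84 K.
Converting, 277.84 K = 4.69°C.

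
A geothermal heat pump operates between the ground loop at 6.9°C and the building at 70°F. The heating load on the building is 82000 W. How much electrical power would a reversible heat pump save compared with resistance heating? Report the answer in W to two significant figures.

In absolute terms T_C = 280.05 K and T_H = 294.26 K, so ΔT = 14.21 K.
COP_Carnot = T_H/ΔT = 294.26/14.21 = 20.71.
Resistance heating needs Ẇ_res = Q̇_H = 82000 W; the reversible heat pump needs only Ẇ_hp = Q̇_H/COP = 3960 W.
Saving = 82000 − 3960 = 78040 W.

78000 W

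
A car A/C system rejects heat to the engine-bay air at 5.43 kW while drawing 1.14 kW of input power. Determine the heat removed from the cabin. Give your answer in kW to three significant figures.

For a cyclic device the first law requires Q̇_H = Q̇_C + Ẇ.
Q̇_C = Q̇_H − Ẇ = 4.290 kW.

4.29 kW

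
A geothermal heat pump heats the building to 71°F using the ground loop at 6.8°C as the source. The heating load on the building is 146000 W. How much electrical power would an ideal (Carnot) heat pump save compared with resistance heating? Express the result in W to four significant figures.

In absolute terms T_C = 279.95 K and T_H = 294.82 K, so ΔT = 14.87 K.
COP_Carnot = T_H/ΔT = 294.82/14.87 = 19.83.
Resistance heating needs Ẇ_res = Q̇_H = 146000 W; the reversible heat pump needs only Ẇ_hp = Q̇_H/COP = 7362 W.
Saving = 146000 − 7362 = 138600 W.

138600 W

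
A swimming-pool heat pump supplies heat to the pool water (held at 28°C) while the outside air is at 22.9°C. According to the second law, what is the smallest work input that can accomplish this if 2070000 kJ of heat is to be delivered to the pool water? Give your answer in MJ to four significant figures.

In absolute terms T_C = 296.05 K and T_H = 301.15 K, so ΔT = 5.100 K.
The reversible limit is COP_HP = T_H/ΔT = 59.05, so W_min = Q_H/COP = Q_H·ΔT/T_H.
W_min = 2070000 × 5.100/301.15 = 35060 kJ = 35.06 MJ.

35.06 MJ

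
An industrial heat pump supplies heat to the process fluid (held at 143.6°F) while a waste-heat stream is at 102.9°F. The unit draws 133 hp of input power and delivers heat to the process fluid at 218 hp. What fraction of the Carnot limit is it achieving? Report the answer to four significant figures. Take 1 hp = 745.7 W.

0.1106

COP_actual = Q̇_H/Ẇ = 218.0/133.0 = 1.639.
In absolute terms T_C = 312.54 K and T_H = 335.15 K, so ΔT = 22.61 K.
COP_Carnot = T_H/ΔT = 335.15/22.61 = 14.82.
η_II = COP_actual/COP_Carnot = 1.639/14.82 = 0.1106.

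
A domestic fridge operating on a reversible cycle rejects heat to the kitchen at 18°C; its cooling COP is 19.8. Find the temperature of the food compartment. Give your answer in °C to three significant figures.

4.00 °C

For a Carnot refrigerator COP_R = T_C/(T_H − T_C), so T_C = COP·T_H/(1 + COP).
With T_H = 291.15 K, T_C = 19.8 × 291.15/20.80 = 277.15 K.
Converting, 277.15 K = 4.00°C.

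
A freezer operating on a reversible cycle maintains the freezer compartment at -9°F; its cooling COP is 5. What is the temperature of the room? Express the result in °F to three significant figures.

81.1 °F

COP_R = T_C/(T_H − T_C) gives T_H − T_C = T_C/COP.
With T_C = 250.37 K, T_H = 250.37 × (1 + 1/5) = 300.45 K.
Converting, 300.45 K = 81.13°F.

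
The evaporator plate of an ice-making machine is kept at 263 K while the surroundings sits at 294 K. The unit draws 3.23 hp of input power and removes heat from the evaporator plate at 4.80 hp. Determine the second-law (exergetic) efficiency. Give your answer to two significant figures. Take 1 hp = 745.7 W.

0.18

COP_actual = Q̇_C/Ẇ = 4.800/3.230 = 1.486.
The reservoir spacing is ΔT = 294 − 263 = 31.00 K.
COP_Carnot = T_C/ΔT = 263.00/31.00 = 8.484.
η_II = COP_actual/COP_Carnot = 1.486/8.484 = 0.1752.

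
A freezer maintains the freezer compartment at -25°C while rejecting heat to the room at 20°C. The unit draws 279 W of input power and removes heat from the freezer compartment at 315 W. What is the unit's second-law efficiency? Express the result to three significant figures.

COP_actual = Q̇_C/Ẇ = 315.0/279.0 = 1.129.
In absolute terms T_C = 248.15 K and T_H = 293.15 K, so ΔT = 45.00 K.
COP_Carnot = T_C/ΔT = 248.15/45.00 = 5.514.
η_II = COP_actual/COP_Carnot = 1.129/5.514 = 0.2047.

0.205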